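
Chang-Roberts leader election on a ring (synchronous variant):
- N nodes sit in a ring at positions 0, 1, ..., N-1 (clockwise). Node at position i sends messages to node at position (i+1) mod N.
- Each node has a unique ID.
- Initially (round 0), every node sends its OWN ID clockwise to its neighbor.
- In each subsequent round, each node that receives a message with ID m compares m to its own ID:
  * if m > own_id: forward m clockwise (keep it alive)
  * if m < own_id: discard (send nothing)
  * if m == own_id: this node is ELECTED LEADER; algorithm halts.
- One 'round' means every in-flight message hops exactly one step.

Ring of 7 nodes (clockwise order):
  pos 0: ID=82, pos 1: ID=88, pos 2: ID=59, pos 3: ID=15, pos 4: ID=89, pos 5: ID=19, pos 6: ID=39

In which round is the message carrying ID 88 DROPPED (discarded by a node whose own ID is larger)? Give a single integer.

Answer: 3

Derivation:
Round 1: pos1(id88) recv 82: drop; pos2(id59) recv 88: fwd; pos3(id15) recv 59: fwd; pos4(id89) recv 15: drop; pos5(id19) recv 89: fwd; pos6(id39) recv 19: drop; pos0(id82) recv 39: drop
Round 2: pos3(id15) recv 88: fwd; pos4(id89) recv 59: drop; pos6(id39) recv 89: fwd
Round 3: pos4(id89) recv 88: drop; pos0(id82) recv 89: fwd
Round 4: pos1(id88) recv 89: fwd
Round 5: pos2(id59) recv 89: fwd
Round 6: pos3(id15) recv 89: fwd
Round 7: pos4(id89) recv 89: ELECTED
Message ID 88 originates at pos 1; dropped at pos 4 in round 3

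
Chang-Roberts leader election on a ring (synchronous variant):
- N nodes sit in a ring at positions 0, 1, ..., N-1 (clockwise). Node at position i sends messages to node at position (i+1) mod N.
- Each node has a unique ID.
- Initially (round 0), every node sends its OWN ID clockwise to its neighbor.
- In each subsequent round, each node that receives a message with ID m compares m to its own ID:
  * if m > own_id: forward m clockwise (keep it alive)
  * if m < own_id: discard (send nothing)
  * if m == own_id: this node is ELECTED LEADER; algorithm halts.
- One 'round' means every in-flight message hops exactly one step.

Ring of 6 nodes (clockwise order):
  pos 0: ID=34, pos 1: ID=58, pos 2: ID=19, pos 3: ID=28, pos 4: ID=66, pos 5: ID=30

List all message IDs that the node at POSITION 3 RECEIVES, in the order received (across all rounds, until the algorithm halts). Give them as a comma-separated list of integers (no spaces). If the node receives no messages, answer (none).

Answer: 19,58,66

Derivation:
Round 1: pos1(id58) recv 34: drop; pos2(id19) recv 58: fwd; pos3(id28) recv 19: drop; pos4(id66) recv 28: drop; pos5(id30) recv 66: fwd; pos0(id34) recv 30: drop
Round 2: pos3(id28) recv 58: fwd; pos0(id34) recv 66: fwd
Round 3: pos4(id66) recv 58: drop; pos1(id58) recv 66: fwd
Round 4: pos2(id19) recv 66: fwd
Round 5: pos3(id28) recv 66: fwd
Round 6: pos4(id66) recv 66: ELECTED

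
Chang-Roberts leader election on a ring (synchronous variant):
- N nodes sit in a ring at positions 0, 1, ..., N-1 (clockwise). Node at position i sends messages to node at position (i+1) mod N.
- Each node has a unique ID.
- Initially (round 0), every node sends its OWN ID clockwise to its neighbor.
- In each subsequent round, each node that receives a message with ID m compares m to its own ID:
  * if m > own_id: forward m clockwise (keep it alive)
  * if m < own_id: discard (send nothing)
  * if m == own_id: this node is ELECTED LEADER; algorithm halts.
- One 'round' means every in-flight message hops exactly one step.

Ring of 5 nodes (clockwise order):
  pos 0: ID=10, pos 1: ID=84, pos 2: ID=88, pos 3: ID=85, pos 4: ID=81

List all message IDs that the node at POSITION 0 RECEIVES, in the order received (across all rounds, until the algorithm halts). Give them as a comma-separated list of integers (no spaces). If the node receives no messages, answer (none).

Answer: 81,85,88

Derivation:
Round 1: pos1(id84) recv 10: drop; pos2(id88) recv 84: drop; pos3(id85) recv 88: fwd; pos4(id81) recv 85: fwd; pos0(id10) recv 81: fwd
Round 2: pos4(id81) recv 88: fwd; pos0(id10) recv 85: fwd; pos1(id84) recv 81: drop
Round 3: pos0(id10) recv 88: fwd; pos1(id84) recv 85: fwd
Round 4: pos1(id84) recv 88: fwd; pos2(id88) recv 85: drop
Round 5: pos2(id88) recv 88: ELECTED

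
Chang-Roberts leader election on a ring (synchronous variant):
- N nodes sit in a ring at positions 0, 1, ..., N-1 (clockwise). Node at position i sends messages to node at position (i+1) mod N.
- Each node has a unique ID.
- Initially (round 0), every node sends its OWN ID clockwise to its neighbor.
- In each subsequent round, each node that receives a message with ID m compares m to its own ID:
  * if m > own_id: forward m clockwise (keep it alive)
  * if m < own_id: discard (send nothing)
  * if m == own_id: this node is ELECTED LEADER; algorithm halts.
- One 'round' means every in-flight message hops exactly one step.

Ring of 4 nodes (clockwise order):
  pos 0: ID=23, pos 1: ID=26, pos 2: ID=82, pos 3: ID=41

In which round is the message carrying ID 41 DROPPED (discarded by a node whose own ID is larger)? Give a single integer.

Round 1: pos1(id26) recv 23: drop; pos2(id82) recv 26: drop; pos3(id41) recv 82: fwd; pos0(id23) recv 41: fwd
Round 2: pos0(id23) recv 82: fwd; pos1(id26) recv 41: fwd
Round 3: pos1(id26) recv 82: fwd; pos2(id82) recv 41: drop
Round 4: pos2(id82) recv 82: ELECTED
Message ID 41 originates at pos 3; dropped at pos 2 in round 3

Answer: 3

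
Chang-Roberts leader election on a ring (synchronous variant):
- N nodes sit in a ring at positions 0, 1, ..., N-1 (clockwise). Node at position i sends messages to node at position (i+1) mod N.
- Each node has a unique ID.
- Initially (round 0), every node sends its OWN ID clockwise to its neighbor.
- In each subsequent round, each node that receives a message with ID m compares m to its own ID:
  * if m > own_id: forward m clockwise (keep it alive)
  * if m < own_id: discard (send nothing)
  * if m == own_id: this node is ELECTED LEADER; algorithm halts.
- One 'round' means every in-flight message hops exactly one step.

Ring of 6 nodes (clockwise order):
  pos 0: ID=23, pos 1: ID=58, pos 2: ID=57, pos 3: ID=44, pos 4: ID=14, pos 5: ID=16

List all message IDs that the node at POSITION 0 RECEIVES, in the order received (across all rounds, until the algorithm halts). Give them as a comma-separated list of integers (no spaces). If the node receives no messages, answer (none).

Answer: 16,44,57,58

Derivation:
Round 1: pos1(id58) recv 23: drop; pos2(id57) recv 58: fwd; pos3(id44) recv 57: fwd; pos4(id14) recv 44: fwd; pos5(id16) recv 14: drop; pos0(id23) recv 16: drop
Round 2: pos3(id44) recv 58: fwd; pos4(id14) recv 57: fwd; pos5(id16) recv 44: fwd
Round 3: pos4(id14) recv 58: fwd; pos5(id16) recv 57: fwd; pos0(id23) recv 44: fwd
Round 4: pos5(id16) recv 58: fwd; pos0(id23) recv 57: fwd; pos1(id58) recv 44: drop
Round 5: pos0(id23) recv 58: fwd; pos1(id58) recv 57: drop
Round 6: pos1(id58) recv 58: ELECTED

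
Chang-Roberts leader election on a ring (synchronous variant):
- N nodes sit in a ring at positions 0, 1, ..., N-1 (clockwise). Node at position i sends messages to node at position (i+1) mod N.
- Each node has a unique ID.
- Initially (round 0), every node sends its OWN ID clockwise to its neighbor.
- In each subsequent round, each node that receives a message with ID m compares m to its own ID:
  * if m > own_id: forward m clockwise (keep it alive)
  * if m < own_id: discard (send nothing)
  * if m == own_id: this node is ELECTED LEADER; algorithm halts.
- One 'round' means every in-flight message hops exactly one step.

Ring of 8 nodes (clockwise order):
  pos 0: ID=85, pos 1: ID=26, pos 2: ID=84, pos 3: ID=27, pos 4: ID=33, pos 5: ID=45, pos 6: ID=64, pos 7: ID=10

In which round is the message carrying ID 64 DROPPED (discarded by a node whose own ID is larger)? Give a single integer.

Answer: 2

Derivation:
Round 1: pos1(id26) recv 85: fwd; pos2(id84) recv 26: drop; pos3(id27) recv 84: fwd; pos4(id33) recv 27: drop; pos5(id45) recv 33: drop; pos6(id64) recv 45: drop; pos7(id10) recv 64: fwd; pos0(id85) recv 10: drop
Round 2: pos2(id84) recv 85: fwd; pos4(id33) recv 84: fwd; pos0(id85) recv 64: drop
Round 3: pos3(id27) recv 85: fwd; pos5(id45) recv 84: fwd
Round 4: pos4(id33) recv 85: fwd; pos6(id64) recv 84: fwd
Round 5: pos5(id45) recv 85: fwd; pos7(id10) recv 84: fwd
Round 6: pos6(id64) recv 85: fwd; pos0(id85) recv 84: drop
Round 7: pos7(id10) recv 85: fwd
Round 8: pos0(id85) recv 85: ELECTED
Message ID 64 originates at pos 6; dropped at pos 0 in round 2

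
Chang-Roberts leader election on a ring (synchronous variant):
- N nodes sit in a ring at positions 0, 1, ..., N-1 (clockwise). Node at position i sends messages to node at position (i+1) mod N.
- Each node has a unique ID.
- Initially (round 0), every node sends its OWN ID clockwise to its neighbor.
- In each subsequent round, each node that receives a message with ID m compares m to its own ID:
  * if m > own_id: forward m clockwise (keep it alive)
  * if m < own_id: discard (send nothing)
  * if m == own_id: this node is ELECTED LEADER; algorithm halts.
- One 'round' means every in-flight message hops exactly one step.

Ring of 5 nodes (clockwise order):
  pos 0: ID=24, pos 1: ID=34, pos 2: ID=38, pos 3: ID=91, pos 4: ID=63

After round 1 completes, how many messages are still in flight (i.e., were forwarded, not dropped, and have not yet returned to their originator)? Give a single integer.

Round 1: pos1(id34) recv 24: drop; pos2(id38) recv 34: drop; pos3(id91) recv 38: drop; pos4(id63) recv 91: fwd; pos0(id24) recv 63: fwd
After round 1: 2 messages still in flight

Answer: 2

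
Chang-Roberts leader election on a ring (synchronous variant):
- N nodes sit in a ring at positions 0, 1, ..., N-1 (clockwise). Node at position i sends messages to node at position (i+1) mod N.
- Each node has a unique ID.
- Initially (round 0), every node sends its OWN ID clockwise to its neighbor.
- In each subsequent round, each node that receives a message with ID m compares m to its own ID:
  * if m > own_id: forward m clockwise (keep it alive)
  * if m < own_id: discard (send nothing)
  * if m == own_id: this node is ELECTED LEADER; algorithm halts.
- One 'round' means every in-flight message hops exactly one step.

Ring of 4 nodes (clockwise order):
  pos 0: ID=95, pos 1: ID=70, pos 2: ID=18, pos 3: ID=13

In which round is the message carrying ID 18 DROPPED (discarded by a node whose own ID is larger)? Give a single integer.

Round 1: pos1(id70) recv 95: fwd; pos2(id18) recv 70: fwd; pos3(id13) recv 18: fwd; pos0(id95) recv 13: drop
Round 2: pos2(id18) recv 95: fwd; pos3(id13) recv 70: fwd; pos0(id95) recv 18: drop
Round 3: pos3(id13) recv 95: fwd; pos0(id95) recv 70: drop
Round 4: pos0(id95) recv 95: ELECTED
Message ID 18 originates at pos 2; dropped at pos 0 in round 2

Answer: 2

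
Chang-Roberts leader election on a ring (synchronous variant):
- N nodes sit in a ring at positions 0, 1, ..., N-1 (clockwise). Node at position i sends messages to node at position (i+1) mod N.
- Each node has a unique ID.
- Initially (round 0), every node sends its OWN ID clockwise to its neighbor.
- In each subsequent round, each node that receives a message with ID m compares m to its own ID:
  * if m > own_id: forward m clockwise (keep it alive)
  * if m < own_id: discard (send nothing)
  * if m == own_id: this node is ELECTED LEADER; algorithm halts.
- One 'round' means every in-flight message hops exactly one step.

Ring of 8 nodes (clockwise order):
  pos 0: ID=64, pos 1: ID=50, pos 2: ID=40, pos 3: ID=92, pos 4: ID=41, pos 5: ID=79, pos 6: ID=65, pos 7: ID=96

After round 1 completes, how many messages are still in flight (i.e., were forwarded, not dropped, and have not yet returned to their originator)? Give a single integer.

Answer: 5

Derivation:
Round 1: pos1(id50) recv 64: fwd; pos2(id40) recv 50: fwd; pos3(id92) recv 40: drop; pos4(id41) recv 92: fwd; pos5(id79) recv 41: drop; pos6(id65) recv 79: fwd; pos7(id96) recv 65: drop; pos0(id64) recv 96: fwd
After round 1: 5 messages still in flight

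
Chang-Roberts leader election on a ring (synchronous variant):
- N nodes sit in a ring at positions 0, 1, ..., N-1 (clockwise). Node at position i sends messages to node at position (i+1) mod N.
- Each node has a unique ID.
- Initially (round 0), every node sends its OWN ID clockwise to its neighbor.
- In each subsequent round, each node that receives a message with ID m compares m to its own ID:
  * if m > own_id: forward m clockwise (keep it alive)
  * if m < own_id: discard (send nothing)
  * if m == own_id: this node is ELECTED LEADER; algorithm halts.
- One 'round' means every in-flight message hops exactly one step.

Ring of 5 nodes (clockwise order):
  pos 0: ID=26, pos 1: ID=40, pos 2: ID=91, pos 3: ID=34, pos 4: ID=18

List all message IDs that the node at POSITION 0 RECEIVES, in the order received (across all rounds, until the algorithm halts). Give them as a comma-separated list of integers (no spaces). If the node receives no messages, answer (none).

Answer: 18,34,91

Derivation:
Round 1: pos1(id40) recv 26: drop; pos2(id91) recv 40: drop; pos3(id34) recv 91: fwd; pos4(id18) recv 34: fwd; pos0(id26) recv 18: drop
Round 2: pos4(id18) recv 91: fwd; pos0(id26) recv 34: fwd
Round 3: pos0(id26) recv 91: fwd; pos1(id40) recv 34: drop
Round 4: pos1(id40) recv 91: fwd
Round 5: pos2(id91) recv 91: ELECTED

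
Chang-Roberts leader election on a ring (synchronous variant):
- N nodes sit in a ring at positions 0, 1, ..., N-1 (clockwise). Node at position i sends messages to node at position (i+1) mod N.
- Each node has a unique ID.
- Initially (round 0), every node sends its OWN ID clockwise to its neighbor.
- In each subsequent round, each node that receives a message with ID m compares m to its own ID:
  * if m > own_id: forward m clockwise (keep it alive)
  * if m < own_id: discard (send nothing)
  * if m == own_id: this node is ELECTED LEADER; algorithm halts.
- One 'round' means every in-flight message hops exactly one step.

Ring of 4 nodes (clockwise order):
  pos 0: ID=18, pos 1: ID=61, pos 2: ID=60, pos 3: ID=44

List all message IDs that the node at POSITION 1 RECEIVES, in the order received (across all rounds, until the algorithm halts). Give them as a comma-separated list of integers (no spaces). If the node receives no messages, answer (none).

Answer: 18,44,60,61

Derivation:
Round 1: pos1(id61) recv 18: drop; pos2(id60) recv 61: fwd; pos3(id44) recv 60: fwd; pos0(id18) recv 44: fwd
Round 2: pos3(id44) recv 61: fwd; pos0(id18) recv 60: fwd; pos1(id61) recv 44: drop
Round 3: pos0(id18) recv 61: fwd; pos1(id61) recv 60: drop
Round 4: pos1(id61) recv 61: ELECTED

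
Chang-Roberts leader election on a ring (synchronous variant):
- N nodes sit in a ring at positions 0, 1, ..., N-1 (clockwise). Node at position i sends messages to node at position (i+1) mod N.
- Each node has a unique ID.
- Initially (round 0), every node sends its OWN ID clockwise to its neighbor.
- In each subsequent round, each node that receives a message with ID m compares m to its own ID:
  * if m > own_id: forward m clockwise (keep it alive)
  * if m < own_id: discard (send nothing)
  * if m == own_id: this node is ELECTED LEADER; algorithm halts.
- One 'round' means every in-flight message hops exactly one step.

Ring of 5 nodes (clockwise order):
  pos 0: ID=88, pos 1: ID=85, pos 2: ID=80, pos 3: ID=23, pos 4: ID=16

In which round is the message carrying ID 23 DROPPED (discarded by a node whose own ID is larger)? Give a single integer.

Round 1: pos1(id85) recv 88: fwd; pos2(id80) recv 85: fwd; pos3(id23) recv 80: fwd; pos4(id16) recv 23: fwd; pos0(id88) recv 16: drop
Round 2: pos2(id80) recv 88: fwd; pos3(id23) recv 85: fwd; pos4(id16) recv 80: fwd; pos0(id88) recv 23: drop
Round 3: pos3(id23) recv 88: fwd; pos4(id16) recv 85: fwd; pos0(id88) recv 80: drop
Round 4: pos4(id16) recv 88: fwd; pos0(id88) recv 85: drop
Round 5: pos0(id88) recv 88: ELECTED
Message ID 23 originates at pos 3; dropped at pos 0 in round 2

Answer: 2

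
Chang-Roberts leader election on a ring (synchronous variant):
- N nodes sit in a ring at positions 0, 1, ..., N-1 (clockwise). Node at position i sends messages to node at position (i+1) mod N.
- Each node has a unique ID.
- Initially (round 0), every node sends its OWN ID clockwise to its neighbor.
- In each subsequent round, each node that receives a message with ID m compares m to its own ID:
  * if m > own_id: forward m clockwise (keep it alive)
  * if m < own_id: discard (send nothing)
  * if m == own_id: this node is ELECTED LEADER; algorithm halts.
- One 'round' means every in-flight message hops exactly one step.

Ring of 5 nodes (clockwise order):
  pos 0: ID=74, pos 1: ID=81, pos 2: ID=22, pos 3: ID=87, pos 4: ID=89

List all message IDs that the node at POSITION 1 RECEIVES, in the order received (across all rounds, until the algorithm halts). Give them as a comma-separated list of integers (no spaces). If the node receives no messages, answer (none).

Round 1: pos1(id81) recv 74: drop; pos2(id22) recv 81: fwd; pos3(id87) recv 22: drop; pos4(id89) recv 87: drop; pos0(id74) recv 89: fwd
Round 2: pos3(id87) recv 81: drop; pos1(id81) recv 89: fwd
Round 3: pos2(id22) recv 89: fwd
Round 4: pos3(id87) recv 89: fwd
Round 5: pos4(id89) recv 89: ELECTED

Answer: 74,89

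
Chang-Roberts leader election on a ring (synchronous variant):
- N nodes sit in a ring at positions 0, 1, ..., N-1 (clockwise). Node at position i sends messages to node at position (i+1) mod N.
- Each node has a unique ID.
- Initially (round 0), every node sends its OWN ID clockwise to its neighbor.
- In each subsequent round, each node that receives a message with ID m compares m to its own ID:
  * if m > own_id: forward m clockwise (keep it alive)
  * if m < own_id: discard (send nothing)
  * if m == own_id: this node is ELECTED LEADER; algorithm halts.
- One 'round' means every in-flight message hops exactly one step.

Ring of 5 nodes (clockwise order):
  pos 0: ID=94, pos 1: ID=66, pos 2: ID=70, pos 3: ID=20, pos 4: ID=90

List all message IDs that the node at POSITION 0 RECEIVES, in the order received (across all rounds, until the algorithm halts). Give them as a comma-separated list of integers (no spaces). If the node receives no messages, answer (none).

Round 1: pos1(id66) recv 94: fwd; pos2(id70) recv 66: drop; pos3(id20) recv 70: fwd; pos4(id90) recv 20: drop; pos0(id94) recv 90: drop
Round 2: pos2(id70) recv 94: fwd; pos4(id90) recv 70: drop
Round 3: pos3(id20) recv 94: fwd
Round 4: pos4(id90) recv 94: fwd
Round 5: pos0(id94) recv 94: ELECTED

Answer: 90,94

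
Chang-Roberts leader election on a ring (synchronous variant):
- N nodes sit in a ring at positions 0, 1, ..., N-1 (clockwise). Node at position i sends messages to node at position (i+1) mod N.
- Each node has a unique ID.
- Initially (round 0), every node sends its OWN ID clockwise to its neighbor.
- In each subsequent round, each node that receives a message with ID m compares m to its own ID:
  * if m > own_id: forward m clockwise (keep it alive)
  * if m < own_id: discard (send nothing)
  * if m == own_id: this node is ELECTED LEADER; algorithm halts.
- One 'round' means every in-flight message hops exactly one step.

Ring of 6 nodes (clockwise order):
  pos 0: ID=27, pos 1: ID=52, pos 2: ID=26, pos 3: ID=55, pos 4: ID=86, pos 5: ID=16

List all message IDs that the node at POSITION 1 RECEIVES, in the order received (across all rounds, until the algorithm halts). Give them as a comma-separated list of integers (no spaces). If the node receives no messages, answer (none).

Round 1: pos1(id52) recv 27: drop; pos2(id26) recv 52: fwd; pos3(id55) recv 26: drop; pos4(id86) recv 55: drop; pos5(id16) recv 86: fwd; pos0(id27) recv 16: drop
Round 2: pos3(id55) recv 52: drop; pos0(id27) recv 86: fwd
Round 3: pos1(id52) recv 86: fwd
Round 4: pos2(id26) recv 86: fwd
Round 5: pos3(id55) recv 86: fwd
Round 6: pos4(id86) recv 86: ELECTED

Answer: 27,86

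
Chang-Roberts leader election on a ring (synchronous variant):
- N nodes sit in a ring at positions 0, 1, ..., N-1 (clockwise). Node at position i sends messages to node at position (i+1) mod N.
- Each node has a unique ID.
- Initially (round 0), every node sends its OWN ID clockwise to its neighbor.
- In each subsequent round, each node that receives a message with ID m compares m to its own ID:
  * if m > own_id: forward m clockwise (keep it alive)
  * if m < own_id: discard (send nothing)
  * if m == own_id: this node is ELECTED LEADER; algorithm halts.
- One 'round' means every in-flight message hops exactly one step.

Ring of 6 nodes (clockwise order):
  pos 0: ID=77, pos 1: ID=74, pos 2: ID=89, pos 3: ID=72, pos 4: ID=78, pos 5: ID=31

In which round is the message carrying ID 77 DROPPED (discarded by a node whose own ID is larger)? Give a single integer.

Round 1: pos1(id74) recv 77: fwd; pos2(id89) recv 74: drop; pos3(id72) recv 89: fwd; pos4(id78) recv 72: drop; pos5(id31) recv 78: fwd; pos0(id77) recv 31: drop
Round 2: pos2(id89) recv 77: drop; pos4(id78) recv 89: fwd; pos0(id77) recv 78: fwd
Round 3: pos5(id31) recv 89: fwd; pos1(id74) recv 78: fwd
Round 4: pos0(id77) recv 89: fwd; pos2(id89) recv 78: drop
Round 5: pos1(id74) recv 89: fwd
Round 6: pos2(id89) recv 89: ELECTED
Message ID 77 originates at pos 0; dropped at pos 2 in round 2

Answer: 2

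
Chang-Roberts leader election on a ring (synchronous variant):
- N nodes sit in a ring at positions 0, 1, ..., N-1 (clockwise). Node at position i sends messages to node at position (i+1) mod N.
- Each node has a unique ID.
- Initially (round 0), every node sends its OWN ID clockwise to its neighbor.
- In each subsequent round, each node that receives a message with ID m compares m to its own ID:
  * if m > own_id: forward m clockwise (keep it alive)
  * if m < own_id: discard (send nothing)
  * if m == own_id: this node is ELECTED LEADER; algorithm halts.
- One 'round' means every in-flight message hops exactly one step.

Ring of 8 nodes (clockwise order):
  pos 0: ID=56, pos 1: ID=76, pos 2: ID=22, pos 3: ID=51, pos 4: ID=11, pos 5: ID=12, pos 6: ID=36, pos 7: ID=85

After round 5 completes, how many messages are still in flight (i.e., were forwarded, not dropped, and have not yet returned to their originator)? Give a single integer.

Round 1: pos1(id76) recv 56: drop; pos2(id22) recv 76: fwd; pos3(id51) recv 22: drop; pos4(id11) recv 51: fwd; pos5(id12) recv 11: drop; pos6(id36) recv 12: drop; pos7(id85) recv 36: drop; pos0(id56) recv 85: fwd
Round 2: pos3(id51) recv 76: fwd; pos5(id12) recv 51: fwd; pos1(id76) recv 85: fwd
Round 3: pos4(id11) recv 76: fwd; pos6(id36) recv 51: fwd; pos2(id22) recv 85: fwd
Round 4: pos5(id12) recv 76: fwd; pos7(id85) recv 51: drop; pos3(id51) recv 85: fwd
Round 5: pos6(id36) recv 76: fwd; pos4(id11) recv 85: fwd
After round 5: 2 messages still in flight

Answer: 2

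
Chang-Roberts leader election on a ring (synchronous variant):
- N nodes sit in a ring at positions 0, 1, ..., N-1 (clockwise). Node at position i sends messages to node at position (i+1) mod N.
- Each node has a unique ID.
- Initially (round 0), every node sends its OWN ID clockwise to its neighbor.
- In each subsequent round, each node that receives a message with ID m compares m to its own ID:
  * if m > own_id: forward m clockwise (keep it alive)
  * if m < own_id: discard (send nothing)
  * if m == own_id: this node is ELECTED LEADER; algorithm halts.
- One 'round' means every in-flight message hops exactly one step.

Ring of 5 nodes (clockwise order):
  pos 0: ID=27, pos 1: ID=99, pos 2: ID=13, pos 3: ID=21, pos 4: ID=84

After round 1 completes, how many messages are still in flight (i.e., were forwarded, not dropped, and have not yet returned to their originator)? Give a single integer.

Answer: 2

Derivation:
Round 1: pos1(id99) recv 27: drop; pos2(id13) recv 99: fwd; pos3(id21) recv 13: drop; pos4(id84) recv 21: drop; pos0(id27) recv 84: fwd
After round 1: 2 messages still in flight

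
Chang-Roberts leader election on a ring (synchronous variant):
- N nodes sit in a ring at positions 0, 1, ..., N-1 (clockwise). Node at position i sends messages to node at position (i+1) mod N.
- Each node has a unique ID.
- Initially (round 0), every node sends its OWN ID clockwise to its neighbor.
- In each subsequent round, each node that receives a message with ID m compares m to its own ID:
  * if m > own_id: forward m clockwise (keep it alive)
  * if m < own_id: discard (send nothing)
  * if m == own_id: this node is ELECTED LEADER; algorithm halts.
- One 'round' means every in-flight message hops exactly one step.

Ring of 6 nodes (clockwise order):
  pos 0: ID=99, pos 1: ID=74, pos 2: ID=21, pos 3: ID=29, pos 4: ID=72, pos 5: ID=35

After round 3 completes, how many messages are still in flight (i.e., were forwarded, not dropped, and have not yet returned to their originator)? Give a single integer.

Round 1: pos1(id74) recv 99: fwd; pos2(id21) recv 74: fwd; pos3(id29) recv 21: drop; pos4(id72) recv 29: drop; pos5(id35) recv 72: fwd; pos0(id99) recv 35: drop
Round 2: pos2(id21) recv 99: fwd; pos3(id29) recv 74: fwd; pos0(id99) recv 72: drop
Round 3: pos3(id29) recv 99: fwd; pos4(id72) recv 74: fwd
After round 3: 2 messages still in flight

Answer: 2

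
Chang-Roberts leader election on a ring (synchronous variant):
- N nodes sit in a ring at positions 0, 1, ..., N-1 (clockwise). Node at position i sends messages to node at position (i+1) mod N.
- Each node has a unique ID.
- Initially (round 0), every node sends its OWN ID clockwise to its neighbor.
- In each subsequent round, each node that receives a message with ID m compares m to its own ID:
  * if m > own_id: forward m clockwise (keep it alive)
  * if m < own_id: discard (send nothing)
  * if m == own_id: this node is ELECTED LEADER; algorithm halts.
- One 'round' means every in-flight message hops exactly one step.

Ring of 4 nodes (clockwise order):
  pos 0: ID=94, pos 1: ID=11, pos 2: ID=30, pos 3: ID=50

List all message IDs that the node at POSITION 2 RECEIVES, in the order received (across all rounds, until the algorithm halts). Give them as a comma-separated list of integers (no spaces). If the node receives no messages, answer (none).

Round 1: pos1(id11) recv 94: fwd; pos2(id30) recv 11: drop; pos3(id50) recv 30: drop; pos0(id94) recv 50: drop
Round 2: pos2(id30) recv 94: fwd
Round 3: pos3(id50) recv 94: fwd
Round 4: pos0(id94) recv 94: ELECTED

Answer: 11,94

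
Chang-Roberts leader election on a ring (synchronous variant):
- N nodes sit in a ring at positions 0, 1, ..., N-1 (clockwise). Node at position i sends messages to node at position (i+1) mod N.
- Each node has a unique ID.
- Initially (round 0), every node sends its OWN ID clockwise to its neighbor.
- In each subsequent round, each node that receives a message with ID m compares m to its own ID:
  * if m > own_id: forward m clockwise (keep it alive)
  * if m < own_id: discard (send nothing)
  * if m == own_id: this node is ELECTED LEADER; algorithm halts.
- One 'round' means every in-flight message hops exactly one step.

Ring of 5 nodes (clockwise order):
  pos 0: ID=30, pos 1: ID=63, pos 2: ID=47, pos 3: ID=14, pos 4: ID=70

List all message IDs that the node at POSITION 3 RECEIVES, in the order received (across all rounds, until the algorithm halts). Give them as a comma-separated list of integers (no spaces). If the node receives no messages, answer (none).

Answer: 47,63,70

Derivation:
Round 1: pos1(id63) recv 30: drop; pos2(id47) recv 63: fwd; pos3(id14) recv 47: fwd; pos4(id70) recv 14: drop; pos0(id30) recv 70: fwd
Round 2: pos3(id14) recv 63: fwd; pos4(id70) recv 47: drop; pos1(id63) recv 70: fwd
Round 3: pos4(id70) recv 63: drop; pos2(id47) recv 70: fwd
Round 4: pos3(id14) recv 70: fwd
Round 5: pos4(id70) recv 70: ELECTED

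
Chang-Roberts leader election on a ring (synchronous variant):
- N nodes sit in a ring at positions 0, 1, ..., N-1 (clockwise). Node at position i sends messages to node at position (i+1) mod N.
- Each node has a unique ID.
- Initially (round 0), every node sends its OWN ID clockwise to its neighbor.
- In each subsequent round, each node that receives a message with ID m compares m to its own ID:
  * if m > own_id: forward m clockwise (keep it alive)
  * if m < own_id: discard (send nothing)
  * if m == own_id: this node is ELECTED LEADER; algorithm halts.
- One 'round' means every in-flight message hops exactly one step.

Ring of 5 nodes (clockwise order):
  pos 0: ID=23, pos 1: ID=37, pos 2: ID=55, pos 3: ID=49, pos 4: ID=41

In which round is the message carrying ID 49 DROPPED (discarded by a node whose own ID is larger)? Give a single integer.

Round 1: pos1(id37) recv 23: drop; pos2(id55) recv 37: drop; pos3(id49) recv 55: fwd; pos4(id41) recv 49: fwd; pos0(id23) recv 41: fwd
Round 2: pos4(id41) recv 55: fwd; pos0(id23) recv 49: fwd; pos1(id37) recv 41: fwd
Round 3: pos0(id23) recv 55: fwd; pos1(id37) recv 49: fwd; pos2(id55) recv 41: drop
Round 4: pos1(id37) recv 55: fwd; pos2(id55) recv 49: drop
Round 5: pos2(id55) recv 55: ELECTED
Message ID 49 originates at pos 3; dropped at pos 2 in round 4

Answer: 4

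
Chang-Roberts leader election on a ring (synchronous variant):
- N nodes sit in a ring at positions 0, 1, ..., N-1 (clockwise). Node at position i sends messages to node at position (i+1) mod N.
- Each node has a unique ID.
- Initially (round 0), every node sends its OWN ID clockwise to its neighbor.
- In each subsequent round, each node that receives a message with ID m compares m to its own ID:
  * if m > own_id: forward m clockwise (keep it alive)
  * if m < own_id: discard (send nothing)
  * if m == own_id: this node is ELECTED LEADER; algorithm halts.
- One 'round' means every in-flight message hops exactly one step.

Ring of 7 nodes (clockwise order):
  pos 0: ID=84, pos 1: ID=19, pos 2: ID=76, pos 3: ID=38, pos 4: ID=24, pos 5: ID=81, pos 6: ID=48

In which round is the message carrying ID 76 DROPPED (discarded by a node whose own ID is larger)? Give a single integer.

Answer: 3

Derivation:
Round 1: pos1(id19) recv 84: fwd; pos2(id76) recv 19: drop; pos3(id38) recv 76: fwd; pos4(id24) recv 38: fwd; pos5(id81) recv 24: drop; pos6(id48) recv 81: fwd; pos0(id84) recv 48: drop
Round 2: pos2(id76) recv 84: fwd; pos4(id24) recv 76: fwd; pos5(id81) recv 38: drop; pos0(id84) recv 81: drop
Round 3: pos3(id38) recv 84: fwd; pos5(id81) recv 76: drop
Round 4: pos4(id24) recv 84: fwd
Round 5: pos5(id81) recv 84: fwd
Round 6: pos6(id48) recv 84: fwd
Round 7: pos0(id84) recv 84: ELECTED
Message ID 76 originates at pos 2; dropped at pos 5 in round 3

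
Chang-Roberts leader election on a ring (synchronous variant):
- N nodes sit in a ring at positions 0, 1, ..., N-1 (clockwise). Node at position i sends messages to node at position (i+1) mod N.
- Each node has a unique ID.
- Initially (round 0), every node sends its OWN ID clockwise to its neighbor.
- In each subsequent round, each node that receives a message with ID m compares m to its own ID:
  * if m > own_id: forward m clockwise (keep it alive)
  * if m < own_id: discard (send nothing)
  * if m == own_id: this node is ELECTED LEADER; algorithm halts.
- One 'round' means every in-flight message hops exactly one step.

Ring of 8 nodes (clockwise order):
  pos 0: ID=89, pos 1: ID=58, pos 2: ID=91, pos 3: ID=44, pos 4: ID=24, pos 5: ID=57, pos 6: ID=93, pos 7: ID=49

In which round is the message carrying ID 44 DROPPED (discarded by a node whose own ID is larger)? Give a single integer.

Answer: 2

Derivation:
Round 1: pos1(id58) recv 89: fwd; pos2(id91) recv 58: drop; pos3(id44) recv 91: fwd; pos4(id24) recv 44: fwd; pos5(id57) recv 24: drop; pos6(id93) recv 57: drop; pos7(id49) recv 93: fwd; pos0(id89) recv 49: drop
Round 2: pos2(id91) recv 89: drop; pos4(id24) recv 91: fwd; pos5(id57) recv 44: drop; pos0(id89) recv 93: fwd
Round 3: pos5(id57) recv 91: fwd; pos1(id58) recv 93: fwd
Round 4: pos6(id93) recv 91: drop; pos2(id91) recv 93: fwd
Round 5: pos3(id44) recv 93: fwd
Round 6: pos4(id24) recv 93: fwd
Round 7: pos5(id57) recv 93: fwd
Round 8: pos6(id93) recv 93: ELECTED
Message ID 44 originates at pos 3; dropped at pos 5 in round 2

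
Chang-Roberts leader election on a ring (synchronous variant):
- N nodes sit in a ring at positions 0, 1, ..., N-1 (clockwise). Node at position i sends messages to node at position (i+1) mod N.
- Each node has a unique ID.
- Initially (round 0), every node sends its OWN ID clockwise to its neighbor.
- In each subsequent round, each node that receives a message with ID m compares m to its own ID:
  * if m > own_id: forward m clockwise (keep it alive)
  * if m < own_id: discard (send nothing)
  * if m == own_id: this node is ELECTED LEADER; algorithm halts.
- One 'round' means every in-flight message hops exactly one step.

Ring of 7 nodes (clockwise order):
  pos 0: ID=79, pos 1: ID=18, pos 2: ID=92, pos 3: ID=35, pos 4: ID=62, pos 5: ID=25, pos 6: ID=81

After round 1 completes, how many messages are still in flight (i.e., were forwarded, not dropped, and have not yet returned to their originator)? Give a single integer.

Answer: 4

Derivation:
Round 1: pos1(id18) recv 79: fwd; pos2(id92) recv 18: drop; pos3(id35) recv 92: fwd; pos4(id62) recv 35: drop; pos5(id25) recv 62: fwd; pos6(id81) recv 25: drop; pos0(id79) recv 81: fwd
After round 1: 4 messages still in flight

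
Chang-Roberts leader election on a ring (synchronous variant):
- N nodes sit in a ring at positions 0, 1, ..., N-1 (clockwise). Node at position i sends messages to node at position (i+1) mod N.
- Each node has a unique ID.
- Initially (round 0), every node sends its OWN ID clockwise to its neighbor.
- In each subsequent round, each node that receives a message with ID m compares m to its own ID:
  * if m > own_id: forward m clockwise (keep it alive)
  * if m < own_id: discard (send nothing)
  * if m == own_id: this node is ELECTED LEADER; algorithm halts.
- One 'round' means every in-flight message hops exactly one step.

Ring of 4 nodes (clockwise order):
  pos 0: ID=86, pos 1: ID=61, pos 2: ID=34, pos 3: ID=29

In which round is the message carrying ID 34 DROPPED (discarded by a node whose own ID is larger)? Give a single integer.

Answer: 2

Derivation:
Round 1: pos1(id61) recv 86: fwd; pos2(id34) recv 61: fwd; pos3(id29) recv 34: fwd; pos0(id86) recv 29: drop
Round 2: pos2(id34) recv 86: fwd; pos3(id29) recv 61: fwd; pos0(id86) recv 34: drop
Round 3: pos3(id29) recv 86: fwd; pos0(id86) recv 61: drop
Round 4: pos0(id86) recv 86: ELECTED
Message ID 34 originates at pos 2; dropped at pos 0 in round 2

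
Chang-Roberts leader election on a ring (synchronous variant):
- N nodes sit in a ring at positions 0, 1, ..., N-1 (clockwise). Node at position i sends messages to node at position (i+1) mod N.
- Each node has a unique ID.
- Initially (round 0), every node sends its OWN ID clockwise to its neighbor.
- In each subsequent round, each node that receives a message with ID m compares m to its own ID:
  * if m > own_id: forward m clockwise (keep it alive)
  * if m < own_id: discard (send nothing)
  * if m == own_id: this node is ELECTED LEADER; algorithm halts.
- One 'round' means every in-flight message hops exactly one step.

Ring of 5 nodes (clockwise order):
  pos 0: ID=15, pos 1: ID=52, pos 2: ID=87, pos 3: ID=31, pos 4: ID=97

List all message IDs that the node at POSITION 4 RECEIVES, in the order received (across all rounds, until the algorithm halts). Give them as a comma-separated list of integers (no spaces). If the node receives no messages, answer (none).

Answer: 31,87,97

Derivation:
Round 1: pos1(id52) recv 15: drop; pos2(id87) recv 52: drop; pos3(id31) recv 87: fwd; pos4(id97) recv 31: drop; pos0(id15) recv 97: fwd
Round 2: pos4(id97) recv 87: drop; pos1(id52) recv 97: fwd
Round 3: pos2(id87) recv 97: fwd
Round 4: pos3(id31) recv 97: fwd
Round 5: pos4(id97) recv 97: ELECTED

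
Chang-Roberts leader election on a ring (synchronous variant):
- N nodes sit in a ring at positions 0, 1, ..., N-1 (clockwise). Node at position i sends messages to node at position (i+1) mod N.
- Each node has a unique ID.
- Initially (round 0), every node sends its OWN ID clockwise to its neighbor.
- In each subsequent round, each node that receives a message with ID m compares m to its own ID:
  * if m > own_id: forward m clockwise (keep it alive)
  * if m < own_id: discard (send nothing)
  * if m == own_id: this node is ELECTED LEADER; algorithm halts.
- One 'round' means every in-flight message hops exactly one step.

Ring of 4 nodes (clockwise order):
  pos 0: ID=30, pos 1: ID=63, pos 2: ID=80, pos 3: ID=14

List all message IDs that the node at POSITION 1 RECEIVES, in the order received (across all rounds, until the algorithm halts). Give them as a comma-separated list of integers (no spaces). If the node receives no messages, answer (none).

Round 1: pos1(id63) recv 30: drop; pos2(id80) recv 63: drop; pos3(id14) recv 80: fwd; pos0(id30) recv 14: drop
Round 2: pos0(id30) recv 80: fwd
Round 3: pos1(id63) recv 80: fwd
Round 4: pos2(id80) recv 80: ELECTED

Answer: 30,80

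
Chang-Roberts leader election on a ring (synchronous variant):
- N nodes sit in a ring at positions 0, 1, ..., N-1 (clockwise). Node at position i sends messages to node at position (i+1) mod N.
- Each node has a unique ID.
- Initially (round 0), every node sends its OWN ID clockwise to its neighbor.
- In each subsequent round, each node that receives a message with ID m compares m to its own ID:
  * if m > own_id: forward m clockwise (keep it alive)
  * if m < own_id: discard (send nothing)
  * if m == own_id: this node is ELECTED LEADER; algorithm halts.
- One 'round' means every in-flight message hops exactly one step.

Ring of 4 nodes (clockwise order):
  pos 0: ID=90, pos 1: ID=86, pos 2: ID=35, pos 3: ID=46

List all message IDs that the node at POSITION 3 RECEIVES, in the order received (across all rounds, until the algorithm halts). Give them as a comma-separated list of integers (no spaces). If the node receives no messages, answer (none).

Answer: 35,86,90

Derivation:
Round 1: pos1(id86) recv 90: fwd; pos2(id35) recv 86: fwd; pos3(id46) recv 35: drop; pos0(id90) recv 46: drop
Round 2: pos2(id35) recv 90: fwd; pos3(id46) recv 86: fwd
Round 3: pos3(id46) recv 90: fwd; pos0(id90) recv 86: drop
Round 4: pos0(id90) recv 90: ELECTED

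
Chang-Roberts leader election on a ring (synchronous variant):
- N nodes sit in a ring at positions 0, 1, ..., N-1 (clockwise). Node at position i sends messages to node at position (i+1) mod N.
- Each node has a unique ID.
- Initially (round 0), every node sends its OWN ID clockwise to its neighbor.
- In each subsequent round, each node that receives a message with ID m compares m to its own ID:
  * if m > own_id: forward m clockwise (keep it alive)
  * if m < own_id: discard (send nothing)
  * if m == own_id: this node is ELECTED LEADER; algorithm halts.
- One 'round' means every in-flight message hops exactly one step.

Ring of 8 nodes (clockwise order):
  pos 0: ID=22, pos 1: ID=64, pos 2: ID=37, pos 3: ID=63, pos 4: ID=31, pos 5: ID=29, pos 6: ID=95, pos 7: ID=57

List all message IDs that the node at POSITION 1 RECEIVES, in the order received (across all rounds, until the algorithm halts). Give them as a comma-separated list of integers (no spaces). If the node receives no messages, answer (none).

Round 1: pos1(id64) recv 22: drop; pos2(id37) recv 64: fwd; pos3(id63) recv 37: drop; pos4(id31) recv 63: fwd; pos5(id29) recv 31: fwd; pos6(id95) recv 29: drop; pos7(id57) recv 95: fwd; pos0(id22) recv 57: fwd
Round 2: pos3(id63) recv 64: fwd; pos5(id29) recv 63: fwd; pos6(id95) recv 31: drop; pos0(id22) recv 95: fwd; pos1(id64) recv 57: drop
Round 3: pos4(id31) recv 64: fwd; pos6(id95) recv 63: drop; pos1(id64) recv 95: fwd
Round 4: pos5(id29) recv 64: fwd; pos2(id37) recv 95: fwd
Round 5: pos6(id95) recv 64: drop; pos3(id63) recv 95: fwd
Round 6: pos4(id31) recv 95: fwd
Round 7: pos5(id29) recv 95: fwd
Round 8: pos6(id95) recv 95: ELECTED

Answer: 22,57,95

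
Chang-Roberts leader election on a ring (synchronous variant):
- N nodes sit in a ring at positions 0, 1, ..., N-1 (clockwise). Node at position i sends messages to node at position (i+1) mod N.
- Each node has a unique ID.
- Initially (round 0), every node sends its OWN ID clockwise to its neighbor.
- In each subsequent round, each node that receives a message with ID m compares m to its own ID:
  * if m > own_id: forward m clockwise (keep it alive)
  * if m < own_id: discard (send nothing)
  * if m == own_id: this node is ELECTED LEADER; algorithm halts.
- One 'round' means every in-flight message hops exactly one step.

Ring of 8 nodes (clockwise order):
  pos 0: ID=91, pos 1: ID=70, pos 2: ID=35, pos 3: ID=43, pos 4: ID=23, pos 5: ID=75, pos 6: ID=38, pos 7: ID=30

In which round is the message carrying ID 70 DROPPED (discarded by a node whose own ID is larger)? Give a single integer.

Answer: 4

Derivation:
Round 1: pos1(id70) recv 91: fwd; pos2(id35) recv 70: fwd; pos3(id43) recv 35: drop; pos4(id23) recv 43: fwd; pos5(id75) recv 23: drop; pos6(id38) recv 75: fwd; pos7(id30) recv 38: fwd; pos0(id91) recv 30: drop
Round 2: pos2(id35) recv 91: fwd; pos3(id43) recv 70: fwd; pos5(id75) recv 43: drop; pos7(id30) recv 75: fwd; pos0(id91) recv 38: drop
Round 3: pos3(id43) recv 91: fwd; pos4(id23) recv 70: fwd; pos0(id91) recv 75: drop
Round 4: pos4(id23) recv 91: fwd; pos5(id75) recv 70: drop
Round 5: pos5(id75) recv 91: fwd
Round 6: pos6(id38) recv 91: fwd
Round 7: pos7(id30) recv 91: fwd
Round 8: pos0(id91) recv 91: ELECTED
Message ID 70 originates at pos 1; dropped at pos 5 in round 4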